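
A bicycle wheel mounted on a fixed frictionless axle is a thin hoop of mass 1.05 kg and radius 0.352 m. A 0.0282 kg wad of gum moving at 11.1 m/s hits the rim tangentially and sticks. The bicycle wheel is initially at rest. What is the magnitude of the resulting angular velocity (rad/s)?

|ω_f| ≈ 0.825 rad/s

About the axle the impulsive forces during the collision are internal, so angular momentum about that axis is conserved.
I_p = (1.05)(0.352)² = 0.1301 kg·m². Taking the sense of the wad of gum's angular momentum as positive, L_{wad} = m v R = (0.0282)(11.1)(0.352) = 0.1102 kg·m²/s.
L_i = 0 + 0.1102 = 0.1102 kg·m²/s.
After sticking, I_f = I_p + m R² = 0.1301 + (0.0282)(0.352)² = 0.1336 kg·m².
ω_f = L_i / I_f = 0.1102 / 0.1336 = 0.8248 rad/s.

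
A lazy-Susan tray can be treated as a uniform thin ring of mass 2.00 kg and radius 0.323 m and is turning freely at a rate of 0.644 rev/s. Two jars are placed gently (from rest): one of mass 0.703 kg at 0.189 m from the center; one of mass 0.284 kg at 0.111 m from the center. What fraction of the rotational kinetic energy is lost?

The added mass arrives with no angular momentum about the center, and any external torque about the center is negligible, so the system's angular momentum is conserved.
I_p = (2.00)(0.323)² = 0.2087 kg·m².
Added inertia Σmr² = (0.703)(0.189)² + (0.284)(0.111)² = 0.02861 kg·m²; I_f = 0.2087 + 0.02861 = 0.2373 kg·m².
ω_f = I_p ω_i / I_f = (0.2087)(0.644) / 0.2373 = 0.5663 rev/s.
KE_i = ½(0.2087)(4.046 rad/s)² = 1.708 J; KE_f = ½(0.2373)(3.558)² = 1.502 J.
Fraction lost = 0.1206.

fraction ≈ 0.121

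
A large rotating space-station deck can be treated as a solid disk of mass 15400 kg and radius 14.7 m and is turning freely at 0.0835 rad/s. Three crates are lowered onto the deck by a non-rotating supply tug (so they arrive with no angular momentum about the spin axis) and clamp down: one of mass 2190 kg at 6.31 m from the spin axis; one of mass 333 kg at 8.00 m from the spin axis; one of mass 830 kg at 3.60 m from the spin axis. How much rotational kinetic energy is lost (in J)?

The added mass arrives with no angular momentum about the spin axis, and any external torque about the spin axis is negligible, so the system's angular momentum is conserved.
I_p = ½(15400)(14.7)² = 1.664e+06 kg·m².
Added inertia Σmr² = (2190)(6.31)² + (333)(8.00)² + (830)(3.60)² = 1.193e+05 kg·m²; I_f = 1.664e+06 + 1.193e+05 = 1.783e+06 kg·m².
ω_f = I_p ω_i / I_f = (1.664e+06)(0.0835) / 1.783e+06 = 0.07792 rad/s.
KE_i = ½(1.664e+06)(0.08350 rad/s)² = 5801 J; KE_f = ½(1.783e+06)(0.07792)² = 5413 J.

energy lost ≈ 388 J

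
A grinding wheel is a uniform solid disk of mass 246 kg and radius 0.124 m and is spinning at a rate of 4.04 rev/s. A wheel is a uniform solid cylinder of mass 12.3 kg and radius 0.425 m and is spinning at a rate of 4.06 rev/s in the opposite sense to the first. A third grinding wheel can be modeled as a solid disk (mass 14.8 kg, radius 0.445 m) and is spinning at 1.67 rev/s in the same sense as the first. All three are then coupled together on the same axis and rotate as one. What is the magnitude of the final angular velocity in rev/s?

|ω_f| ≈ 1.25 rev/s

The coupling torques are internal; angular momentum about the shared axis is conserved.
Moments of inertia: I_A = ½(246)(0.124)² = 1.891 kg·m²; I_B = ½(12.3)(0.425)² = 1.111 kg·m²; I_C = ½(14.8)(0.445)² = 1.465 kg·m².
Taking A's sense as positive: L = (1.891)(4.04) − (1.111)(4.06) + (1.465)(1.67) = 5.578 kg·m²·rev/s.
Combined I = 1.891 + 1.111 + 1.465 = 4.467 kg·m².
ω_f = L / I = 5.578 / 4.467 = 1.249 rev/s.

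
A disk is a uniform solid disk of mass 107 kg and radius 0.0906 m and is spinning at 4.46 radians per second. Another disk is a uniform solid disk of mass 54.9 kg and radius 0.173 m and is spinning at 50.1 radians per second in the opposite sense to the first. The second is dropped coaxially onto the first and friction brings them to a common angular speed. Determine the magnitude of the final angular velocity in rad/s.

The coupling torques are internal; angular momentum about the shared axis is conserved.
Moments of inertia: I_A = ½(107)(0.0906)² = 0.4391 kg·m²; I_B = ½(54.9)(0.173)² = 0.8216 kg·m².
Taking A's sense as positive: L = (0.4391)(4.46) − (0.8216)(50.1) = -39.20 kg·m²·rad/s.
Combined I = 0.4391 + 0.8216 = 1.261 kg·m².
ω_f = L / I = -39.20 / 1.261 = -31.09 rad/s.

|ω_f| ≈ 31.1 rad/s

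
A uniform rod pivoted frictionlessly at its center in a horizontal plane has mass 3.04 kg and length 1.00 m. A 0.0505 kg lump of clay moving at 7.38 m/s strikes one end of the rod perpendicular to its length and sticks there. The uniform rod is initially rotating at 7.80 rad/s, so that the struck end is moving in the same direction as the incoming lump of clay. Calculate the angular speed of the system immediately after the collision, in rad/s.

About the pivot the impulsive forces during the collision are internal, so angular momentum about that axis is conserved.
I_p = (1/12)(3.04)(1.00)² = 0.2533 kg·m². Taking the sense of the lump of clay's angular momentum as positive, L_{lump} = m v R = (0.0505)(7.38)(1.00/2) = 0.1863 kg·m²/s.
L_i = +I_p ω_p + m v R = +(0.2533)(7.80) + 0.1863 = 2.162 kg·m²/s.
After sticking, I_f = I_p + m R² = 0.2533 + (0.0505)(1.00/2)² = 0.2660 kg·m².
ω_f = L_i / I_f = 2.162 / 0.2660 = 8.130 rad/s.

|ω_f| ≈ 8.13 rad/s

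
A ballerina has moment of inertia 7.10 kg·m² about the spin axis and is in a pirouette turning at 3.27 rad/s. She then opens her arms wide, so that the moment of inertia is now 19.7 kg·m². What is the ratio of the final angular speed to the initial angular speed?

With no external torque about the axis, L is conserved: I₁ω₁ = I₂ω₂.
ω₂/ω₁ = I₁/I₂ = 7.100 / 19.70 = 0.3604.

ω₂/ω₁ ≈ 0.360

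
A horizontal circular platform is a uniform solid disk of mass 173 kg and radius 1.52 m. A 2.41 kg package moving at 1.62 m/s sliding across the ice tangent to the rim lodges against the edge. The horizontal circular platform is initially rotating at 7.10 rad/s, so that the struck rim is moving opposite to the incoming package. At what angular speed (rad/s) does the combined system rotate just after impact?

|ω_f| ≈ 6.88 rad/s

About the central axle the impulsive forces during the collision are internal, so angular momentum about that axis is conserved.
I_p = ½(173)(1.52)² = 199.8 kg·m². Taking the sense of the package's angular momentum as positive, L_{package} = m v R = (2.41)(1.62)(1.52) = 5.934 kg·m²/s.
L_i = −I_p ω_p + m v R = −(199.8)(7.10) + 5.934 = -1413 kg·m²/s.
After sticking, I_f = I_p + m R² = 199.8 + (2.41)(1.52)² = 205.4 kg·m².
ω_f = L_i / I_f = -1413 / 205.4 = -6.879 rad/s.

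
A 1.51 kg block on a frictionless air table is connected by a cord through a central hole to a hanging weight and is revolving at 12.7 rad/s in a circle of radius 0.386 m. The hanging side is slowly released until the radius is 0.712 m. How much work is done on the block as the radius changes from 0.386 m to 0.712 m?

The constraining force is radial, so m r² ω about the center is conserved.
ω₂ = ω₁ (r₁/r₂)² = (12.7)(0.386/0.712)² = 3.733 rad/s.
W = ΔKE = ½m(v₂² − v₁²) = -12.81 J.

W ≈ -12.8 J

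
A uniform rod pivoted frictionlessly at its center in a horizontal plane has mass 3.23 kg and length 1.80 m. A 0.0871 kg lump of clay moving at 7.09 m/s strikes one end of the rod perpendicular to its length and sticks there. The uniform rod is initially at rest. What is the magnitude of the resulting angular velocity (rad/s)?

|ω_f| ≈ 0.590 rad/s

The axle reaction passes through the pivot and exerts no torque about it; angular momentum about the pivot is conserved through the impact.
I_p = (1/12)(3.23)(1.80)² = 0.8721 kg·m². Taking the sense of the lump of clay's angular momentum as positive, L_{lump} = m v R = (0.0871)(7.09)(1.80/2) = 0.5558 kg·m²/s.
L_i = 0 + 0.5558 = 0.5558 kg·m²/s.
After sticking, I_f = I_p + m R² = 0.8721 + (0.0871)(1.80/2)² = 0.9427 kg·m².
ω_f = L_i / I_f = 0.5558 / 0.9427 = 0.5896 rad/s.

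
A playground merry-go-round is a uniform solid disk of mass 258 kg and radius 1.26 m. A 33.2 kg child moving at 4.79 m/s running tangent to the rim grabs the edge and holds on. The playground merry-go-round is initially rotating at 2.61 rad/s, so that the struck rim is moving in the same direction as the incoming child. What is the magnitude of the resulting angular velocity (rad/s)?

The axle reaction passes through the axle and exerts no torque about it; angular momentum about the axle is conserved through the impact.
I_p = ½(258)(1.26)² = 204.8 kg·m². Taking the sense of the child's angular momentum as positive, L_{child} = m v R = (33.2)(4.79)(1.26) = 200.4 kg·m²/s.
L_i = +I_p ω_p + m v R = +(204.8)(2.61) + 200.4 = 734.9 kg·m²/s.
After sticking, I_f = I_p + m R² = 204.8 + (33.2)(1.26)² = 257.5 kg·m².
ω_f = L_i / I_f = 734.9 / 257.5 = 2.854 rad/s.

|ω_f| ≈ 2.85 rad/s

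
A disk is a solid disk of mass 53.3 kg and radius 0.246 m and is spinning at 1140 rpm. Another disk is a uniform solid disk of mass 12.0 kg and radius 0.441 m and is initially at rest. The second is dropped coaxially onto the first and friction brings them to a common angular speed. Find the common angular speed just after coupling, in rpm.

The coupling torques are internal; angular momentum about the shared axis is conserved.
Moments of inertia: I_A = ½(53.3)(0.246)² = 1.613 kg·m²; I_B = ½(12.0)(0.441)² = 1.167 kg·m².
Taking A's sense as positive: L = (1.613)(1140) = 1839 kg·m²·rpm.
Combined I = 1.613 + 1.167 = 2.780 kg·m².
ω_f = L / I = 1839 / 2.780 = 661.4 rpm.

|ω_f| ≈ 661 rpm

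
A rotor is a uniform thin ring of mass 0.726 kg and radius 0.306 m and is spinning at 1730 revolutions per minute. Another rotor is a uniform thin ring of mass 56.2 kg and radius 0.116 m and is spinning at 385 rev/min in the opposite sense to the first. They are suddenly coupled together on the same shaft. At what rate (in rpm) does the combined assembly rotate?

|ω_f| ≈ 211 rpm

The coupling torques are internal; angular momentum about the shared axis is conserved.
Moments of inertia: I_A = (0.726)(0.306)² = 0.06798 kg·m²; I_B = (56.2)(0.116)² = 0.7562 kg·m².
Taking A's sense as positive: L = (0.06798)(1730) − (0.7562)(385) = -173.5 kg·m²·rpm.
Combined I = 0.06798 + 0.7562 = 0.8242 kg·m².
ω_f = L / I = -173.5 / 0.8242 = -210.6 rpm.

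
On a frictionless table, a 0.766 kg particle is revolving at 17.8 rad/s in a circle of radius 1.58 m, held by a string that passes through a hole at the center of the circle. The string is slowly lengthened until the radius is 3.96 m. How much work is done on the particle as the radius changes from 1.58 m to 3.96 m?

W ≈ -255 J

The constraining force is radial, so m r² ω about the center is conserved.
ω₂ = ω₁ (r₁/r₂)² = (17.8)(1.58/3.96)² = 2.834 rad/s.
W = ΔKE = ½m(v₂² − v₁²) = -254.7 J.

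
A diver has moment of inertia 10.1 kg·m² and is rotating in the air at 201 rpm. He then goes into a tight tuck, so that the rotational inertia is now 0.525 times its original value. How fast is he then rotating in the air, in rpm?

ω₂ ≈ 383 rpm

No external torque acts about the spin axis, so angular momentum is conserved.
I₂ = 0.525 × 10.1 = 5.303 kg·m².
ω₂ = I₁ω₁ / I₂ = (10.10)(201 rpm) / (5.303) = 382.9 rpm.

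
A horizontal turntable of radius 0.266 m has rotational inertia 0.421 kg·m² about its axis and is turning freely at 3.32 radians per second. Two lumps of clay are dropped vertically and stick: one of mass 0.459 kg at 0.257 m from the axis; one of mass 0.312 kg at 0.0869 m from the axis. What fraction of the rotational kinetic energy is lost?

No external torque acts about the axis; L_before = L_after.
Added inertia Σmr² = (0.459)(0.257)² + (0.312)(0.0869)² = 0.03267 kg·m²; I_f = 0.4210 + 0.03267 = 0.4537 kg·m².
ω_f = I_p ω_i / I_f = (0.4210)(3.32) / 0.4537 = 3.081 rad/s.
KE_i = ½(0.4210)(3.320 rad/s)² = 2.320 J; KE_f = ½(0.4537)(3.081)² = 2.153 J.
Fraction lost = 0.07202.

fraction ≈ 0.0720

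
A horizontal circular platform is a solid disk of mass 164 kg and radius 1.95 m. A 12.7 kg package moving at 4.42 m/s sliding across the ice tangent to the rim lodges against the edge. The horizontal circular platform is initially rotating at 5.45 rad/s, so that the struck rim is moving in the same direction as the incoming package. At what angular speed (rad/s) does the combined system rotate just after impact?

|ω_f| ≈ 5.02 rad/s

The axle reaction passes through the central axle and exerts no torque about it; angular momentum about the central axle is conserved through the impact.
I_p = ½(164)(1.95)² = 311.8 kg·m². Taking the sense of the package's angular momentum as positive, L_{package} = m v R = (12.7)(4.42)(1.95) = 109.5 kg·m²/s.
L_i = +I_p ω_p + m v R = +(311.8)(5.45) + 109.5 = 1809 kg·m²/s.
After sticking, I_f = I_p + m R² = 311.8 + (12.7)(1.95)² = 360.1 kg·m².
ω_f = L_i / I_f = 1809 / 360.1 = 5.023 rad/s.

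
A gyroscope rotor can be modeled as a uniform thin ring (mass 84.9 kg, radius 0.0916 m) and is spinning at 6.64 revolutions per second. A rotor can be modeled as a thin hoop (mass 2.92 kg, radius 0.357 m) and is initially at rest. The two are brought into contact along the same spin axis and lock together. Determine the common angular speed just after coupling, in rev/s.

No external torque acts about the common axis, so total angular momentum is conserved.
Moments of inertia: I_A = (84.9)(0.0916)² = 0.7124 kg·m²; I_B = (2.92)(0.357)² = 0.3722 kg·m².
Taking A's sense as positive: L = (0.7124)(6.64) = 4.730 kg·m²·rev/s.
Combined I = 0.7124 + 0.3722 = 1.085 kg·m².
ω_f = L / I = 4.730 / 1.085 = 4.361 rev/s.

|ω_f| ≈ 4.36 rev/s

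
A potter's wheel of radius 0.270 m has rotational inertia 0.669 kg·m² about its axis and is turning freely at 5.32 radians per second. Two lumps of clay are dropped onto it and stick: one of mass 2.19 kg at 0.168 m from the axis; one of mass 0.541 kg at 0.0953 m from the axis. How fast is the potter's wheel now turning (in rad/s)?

No external torque acts about the axis; L_before = L_after.
Added inertia Σmr² = (2.19)(0.168)² + (0.541)(0.0953)² = 0.06672 kg·m²; I_f = 0.6690 + 0.06672 = 0.7357 kg·m².
ω_f = I_p ω_i / I_f = (0.6690)(5.32) / 0.7357 = 4.838 rad/s.

ω_f ≈ 4.84 rad/s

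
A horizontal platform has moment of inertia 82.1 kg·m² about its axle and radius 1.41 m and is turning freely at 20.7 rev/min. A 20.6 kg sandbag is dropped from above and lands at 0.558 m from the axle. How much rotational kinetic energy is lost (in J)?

energy lost ≈ 14.0 J

The added mass arrives with no angular momentum about the axle, and any external torque about the axle is negligible, so the system's angular momentum is conserved.
Added inertia Σmr² = (20.6)(0.558)² = 6.414 kg·m²; I_f = 82.10 + 6.414 = 88.51 kg·m².
ω_f = I_p ω_i / I_f = (82.10)(20.7) / 88.51 = 19.20 rpm.
KE_i = ½(82.10)(2.168 rad/s)² = 192.9 J; KE_f = ½(88.51)(2.011)² = 178.9 J.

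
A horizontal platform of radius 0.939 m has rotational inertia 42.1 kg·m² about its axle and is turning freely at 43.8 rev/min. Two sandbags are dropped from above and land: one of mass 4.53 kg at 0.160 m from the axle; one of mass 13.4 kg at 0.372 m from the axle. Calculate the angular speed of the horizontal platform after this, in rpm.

ω_f ≈ 41.8 rpm

The added mass arrives with no angular momentum about the axle, and any external torque about the axle is negligible, so the system's angular momentum is conserved.
Added inertia Σmr² = (4.53)(0.160)² + (13.4)(0.372)² = 1.970 kg·m²; I_f = 42.10 + 1.970 = 44.07 kg·m².
ω_f = I_p ω_i / I_f = (42.10)(43.8) / 44.07 = 41.84 rpm.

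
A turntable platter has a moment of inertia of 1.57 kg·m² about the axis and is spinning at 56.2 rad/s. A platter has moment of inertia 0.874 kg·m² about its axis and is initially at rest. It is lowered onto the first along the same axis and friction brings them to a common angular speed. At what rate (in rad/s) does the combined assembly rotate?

No external torque acts about the common axis, so total angular momentum is conserved.
Taking A's sense as positive: L = (1.570)(56.2) = 88.23 kg·m²·rad/s.
Combined I = 1.570 + 0.8740 = 2.444 kg·m².
ω_f = L / I = 88.23 / 2.444 = 36.10 rad/s.

|ω_f| ≈ 36.1 rad/s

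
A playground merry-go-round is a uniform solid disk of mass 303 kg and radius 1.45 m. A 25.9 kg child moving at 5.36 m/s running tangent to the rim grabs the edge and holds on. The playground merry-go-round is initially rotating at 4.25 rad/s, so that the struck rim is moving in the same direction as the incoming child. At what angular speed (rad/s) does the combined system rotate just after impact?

The axle reaction passes through the axle and exerts no torque about it; angular momentum about the axle is conserved through the impact.
I_p = ½(303)(1.45)² = 318.5 kg·m². Taking the sense of the child's angular momentum as positive, L_{child} = m v R = (25.9)(5.36)(1.45) = 201.3 kg·m²/s.
L_i = +I_p ω_p + m v R = +(318.5)(4.25) + 201.3 = 1555 kg·m²/s.
After sticking, I_f = I_p + m R² = 318.5 + (25.9)(1.45)² = 373.0 kg·m².
ω_f = L_i / I_f = 1555 / 373.0 = 4.169 rad/s.

|ω_f| ≈ 4.17 rad/s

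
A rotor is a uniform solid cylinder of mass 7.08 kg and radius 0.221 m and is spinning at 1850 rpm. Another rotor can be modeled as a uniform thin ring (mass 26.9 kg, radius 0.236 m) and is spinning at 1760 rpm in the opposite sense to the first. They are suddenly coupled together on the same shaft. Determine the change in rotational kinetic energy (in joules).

ΔKE ≈ -11100 J

The coupling torques are internal; angular momentum about the shared axis is conserved.
Moments of inertia: I_A = ½(7.08)(0.221)² = 0.1729 kg·m²; I_B = (26.9)(0.236)² = 1.498 kg·m².
Taking A's sense as positive: L = (0.1729)(1850) − (1.498)(1760) = -2317 kg·m²·rpm.
Combined I = 0.1729 + 1.498 = 1.671 kg·m².
ω_f = L / I = -2317 / 1.671 = -1387 rpm.
KE_i = ½ΣIω² = 28690 J; KE_f = ½(1.671)(145.2)² = 17610 J.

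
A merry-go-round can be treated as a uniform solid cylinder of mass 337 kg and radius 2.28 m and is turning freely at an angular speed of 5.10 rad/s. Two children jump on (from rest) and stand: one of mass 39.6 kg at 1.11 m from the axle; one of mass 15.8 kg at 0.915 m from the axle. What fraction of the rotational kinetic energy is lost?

No external torque acts about the axle; L_before = L_after.
I_p = ½(337)(2.28)² = 875.9 kg·m².
Added inertia Σmr² = (39.6)(1.11)² + (15.8)(0.915)² = 62.02 kg·m²; I_f = 875.9 + 62.02 = 937.9 kg·m².
ω_f = I_p ω_i / I_f = (875.9)(5.10) / 937.9 = 4.763 rad/s.
KE_i = ½(875.9)(5.100 rad/s)² = 11390 J; KE_f = ½(937.9)(4.763)² = 10640 J.
Fraction lost = 0.06612.

fraction ≈ 0.0661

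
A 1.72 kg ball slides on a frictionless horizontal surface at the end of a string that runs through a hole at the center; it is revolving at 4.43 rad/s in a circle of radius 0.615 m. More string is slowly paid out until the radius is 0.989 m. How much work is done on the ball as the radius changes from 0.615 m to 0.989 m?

The constraining force is radial, so m r² ω about the center is conserved.
ω₂ = ω₁ (r₁/r₂)² = (4.43)(0.615/0.989)² = 1.713 rad/s.
W = ΔKE = ½m(v₂² − v₁²) = -3.915 J.

W ≈ -3.92 J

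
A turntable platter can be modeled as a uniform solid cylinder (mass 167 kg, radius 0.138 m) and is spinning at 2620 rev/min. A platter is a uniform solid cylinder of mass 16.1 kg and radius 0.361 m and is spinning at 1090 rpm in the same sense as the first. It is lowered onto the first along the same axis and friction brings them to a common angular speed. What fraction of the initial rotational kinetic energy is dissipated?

fraction ≈ 0.122

No external torque acts about the common axis, so total angular momentum is conserved.
Moments of inertia: I_A = ½(167)(0.138)² = 1.590 kg·m²; I_B = ½(16.1)(0.361)² = 1.049 kg·m².
Taking A's sense as positive: L = (1.590)(2620) + (1.049)(1090) = 5310 kg·m²·rpm.
Combined I = 1.590 + 1.049 = 2.639 kg·m².
ω_f = L / I = 5310 / 2.639 = 2012 rpm.
KE_i = ½ΣIω² = 66690 J; KE_f = ½(2.639)(210.7)² = 58570 J.
Fraction dissipated = (KE_i − KE_f)/KE_i = 0.1217.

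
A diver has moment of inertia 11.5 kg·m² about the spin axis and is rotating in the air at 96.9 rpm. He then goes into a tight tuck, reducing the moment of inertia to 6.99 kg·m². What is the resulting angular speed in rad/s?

ω₂ ≈ 16.7 rad/s

Angular momentum about the spin axis is conserved since the torque about it is zero.
ω₂ = I₁ω₁ / I₂ = (11.50)(96.9 rpm) / (6.990) = 159.4 rpm = 16.69 rad/s.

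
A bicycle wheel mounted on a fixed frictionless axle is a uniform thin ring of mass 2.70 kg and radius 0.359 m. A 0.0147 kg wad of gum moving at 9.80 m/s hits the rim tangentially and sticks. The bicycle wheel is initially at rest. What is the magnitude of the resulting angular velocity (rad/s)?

|ω_f| ≈ 0.148 rad/s

The axle reaction passes through the axle and exerts no torque about it; angular momentum about the axle is conserved through the impact.
I_p = (2.70)(0.359)² = 0.3480 kg·m². Taking the sense of the wad of gum's angular momentum as positive, L_{wad} = m v R = (0.0147)(9.80)(0.359) = 0.05172 kg·m²/s.
L_i = 0 + 0.05172 = 0.05172 kg·m²/s.
After sticking, I_f = I_p + m R² = 0.3480 + (0.0147)(0.359)² = 0.3499 kg·m².
ω_f = L_i / I_f = 0.05172 / 0.3499 = 0.1478 rad/s.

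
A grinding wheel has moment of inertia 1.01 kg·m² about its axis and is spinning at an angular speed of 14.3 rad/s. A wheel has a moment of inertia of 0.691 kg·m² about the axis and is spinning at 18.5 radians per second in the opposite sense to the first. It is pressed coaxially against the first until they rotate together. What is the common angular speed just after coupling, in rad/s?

|ω_f| ≈ 0.976 rad/s

The coupling torques are internal; angular momentum about the shared axis is conserved.
Taking A's sense as positive: L = (1.010)(14.3) − (0.6910)(18.5) = 1.660 kg·m²·rad/s.
Combined I = 1.010 + 0.6910 = 1.701 kg·m².
ω_f = L / I = 1.660 / 1.701 = 0.9756 rad/s.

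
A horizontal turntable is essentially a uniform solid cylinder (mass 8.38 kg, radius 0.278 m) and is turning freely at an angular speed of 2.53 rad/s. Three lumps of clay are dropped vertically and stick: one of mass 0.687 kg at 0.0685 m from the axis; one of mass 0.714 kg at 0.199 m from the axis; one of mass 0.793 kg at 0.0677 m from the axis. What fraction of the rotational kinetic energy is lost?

The added mass arrives with no angular momentum about the axis, and any external torque about the axis is negligible, so the system's angular momentum is conserved.
I_p = ½(8.38)(0.278)² = 0.3238 kg·m².
Added inertia Σmr² = (0.687)(0.0685)² + (0.714)(0.199)² + (0.793)(0.0677)² = 0.03513 kg·m²; I_f = 0.3238 + 0.03513 = 0.3590 kg·m².
ω_f = I_p ω_i / I_f = (0.3238)(2.53) / 0.3590 = 2.282 rad/s.
KE_i = ½(0.3238)(2.530 rad/s)² = 1.036 J; KE_f = ½(0.3590)(2.282)² = 0.9349 J.
Fraction lost = 0.09788.

fraction ≈ 0.0979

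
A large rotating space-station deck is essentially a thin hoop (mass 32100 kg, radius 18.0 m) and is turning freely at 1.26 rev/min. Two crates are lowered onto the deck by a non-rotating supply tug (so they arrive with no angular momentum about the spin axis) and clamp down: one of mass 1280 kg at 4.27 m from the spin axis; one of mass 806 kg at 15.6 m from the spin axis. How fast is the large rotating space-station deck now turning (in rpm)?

The added mass arrives with no angular momentum about the spin axis, and any external torque about the spin axis is negligible, so the system's angular momentum is conserved.
I_p = (32100)(18.0)² = 1.040e+07 kg·m².
Added inertia Σmr² = (1280)(4.27)² + (806)(15.6)² = 2.195e+05 kg·m²; I_f = 1.040e+07 + 2.195e+05 = 1.062e+07 kg·m².
ω_f = I_p ω_i / I_f = (1.040e+07)(1.26) / 1.062e+07 = 1.234 rpm.

ω_f ≈ 1.23 rpm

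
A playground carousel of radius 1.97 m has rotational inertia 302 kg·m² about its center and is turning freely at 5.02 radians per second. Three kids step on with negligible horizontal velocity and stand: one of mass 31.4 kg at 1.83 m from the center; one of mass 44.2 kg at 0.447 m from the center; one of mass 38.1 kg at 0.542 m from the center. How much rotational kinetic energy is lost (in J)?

energy lost ≈ 1120 J

No external torque acts about the center; L_before = L_after.
Added inertia Σmr² = (31.4)(1.83)² + (44.2)(0.447)² + (38.1)(0.542)² = 125.2 kg·m²; I_f = 302.0 + 125.2 = 427.2 kg·m².
ω_f = I_p ω_i / I_f = (302.0)(5.02) / 427.2 = 3.549 rad/s.
KE_i = ½(302.0)(5.020 rad/s)² = 3805 J; KE_f = ½(427.2)(3.549)² = 2690 J.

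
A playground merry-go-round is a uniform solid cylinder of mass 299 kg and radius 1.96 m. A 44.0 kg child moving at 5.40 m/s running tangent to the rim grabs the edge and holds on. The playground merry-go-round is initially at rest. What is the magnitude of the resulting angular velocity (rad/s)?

|ω_f| ≈ 0.626 rad/s

About the axle the impulsive forces during the collision are internal, so angular momentum about that axis is conserved.
I_p = ½(299)(1.96)² = 574.3 kg·m². Taking the sense of the child's angular momentum as positive, L_{child} = m v R = (44.0)(5.40)(1.96) = 465.7 kg·m²/s.
L_i = 0 + 465.7 = 465.7 kg·m²/s.
After sticking, I_f = I_p + m R² = 574.3 + (44.0)(1.96)² = 743.3 kg·m².
ω_f = L_i / I_f = 465.7 / 743.3 = 0.6265 rad/s.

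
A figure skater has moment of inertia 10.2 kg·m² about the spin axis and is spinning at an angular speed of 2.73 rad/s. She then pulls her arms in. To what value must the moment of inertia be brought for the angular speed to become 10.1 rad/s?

No external torque acts about the spin axis, so angular momentum is conserved.
I₂ = I₁ω₁ / ω₂ = (10.2)(2.73) / (10.1) = 2.757 kg·m².

I₂ ≈ 2.76 kg·m²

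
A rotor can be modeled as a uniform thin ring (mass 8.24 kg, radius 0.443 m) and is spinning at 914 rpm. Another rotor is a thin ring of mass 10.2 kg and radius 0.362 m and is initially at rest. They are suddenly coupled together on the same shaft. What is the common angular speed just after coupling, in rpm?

The coupling torques are internal; angular momentum about the shared axis is conserved.
Moments of inertia: I_A = (8.24)(0.443)² = 1.617 kg·m²; I_B = (10.2)(0.362)² = 1.337 kg·m².
Taking A's sense as positive: L = (1.617)(914) = 1478 kg·m²·rpm.
Combined I = 1.617 + 1.337 = 2.954 kg·m².
ω_f = L / I = 1478 / 2.954 = 500.4 rpm.

|ω_f| ≈ 500 rpm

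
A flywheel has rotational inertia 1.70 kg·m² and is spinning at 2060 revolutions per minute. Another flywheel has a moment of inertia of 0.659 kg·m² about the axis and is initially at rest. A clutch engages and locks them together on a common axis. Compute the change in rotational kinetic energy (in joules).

The coupling torques are internal; angular momentum about the shared axis is conserved.
Taking A's sense as positive: L = (1.700)(2060) = 3502 kg·m²·rpm.
Combined I = 1.700 + 0.6590 = 2.359 kg·m².
ω_f = L / I = 3502 / 2.359 = 1485 rpm.
KE_i = ½ΣIω² = 39560 J; KE_f = ½(2.359)(155.5)² = 28510 J.

ΔKE ≈ -11100 J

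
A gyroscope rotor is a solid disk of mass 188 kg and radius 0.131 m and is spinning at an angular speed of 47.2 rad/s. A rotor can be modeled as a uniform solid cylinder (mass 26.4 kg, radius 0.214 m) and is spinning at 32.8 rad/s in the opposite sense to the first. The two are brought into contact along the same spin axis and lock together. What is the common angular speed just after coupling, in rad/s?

|ω_f| ≈ 25.4 rad/s

The coupling torques are internal; angular momentum about the shared axis is conserved.
Moments of inertia: I_A = ½(188)(0.131)² = 1.613 kg·m²; I_B = ½(26.4)(0.214)² = 0.6045 kg·m².
Taking A's sense as positive: L = (1.613)(47.2) − (0.6045)(32.8) = 56.31 kg·m²·rad/s.
Combined I = 1.613 + 0.6045 = 2.218 kg·m².
ω_f = L / I = 56.31 / 2.218 = 25.39 rad/s.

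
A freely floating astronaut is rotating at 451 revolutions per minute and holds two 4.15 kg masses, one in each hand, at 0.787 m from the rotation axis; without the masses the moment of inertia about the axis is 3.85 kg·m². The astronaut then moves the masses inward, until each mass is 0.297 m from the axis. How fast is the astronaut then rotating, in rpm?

ω₂ ≈ 885 rpm

With no external torque about the axis, L is conserved: I₁ω₁ = I₂ω₂.
I₁ = 3.85 + 2(4.15)(0.787)² = 8.991 kg·m²; I₂ = 3.85 + 2(4.15)(0.297)² = 4.582 kg·m².
ω₂ = I₁ω₁ / I₂ = (8.991)(451 rpm) / (4.582) = 884.9 rpm.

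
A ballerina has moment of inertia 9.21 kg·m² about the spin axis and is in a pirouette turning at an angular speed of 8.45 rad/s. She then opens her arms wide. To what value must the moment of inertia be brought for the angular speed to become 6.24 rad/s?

No external torque acts about the spin axis, so angular momentum is conserved.
I₂ = I₁ω₁ / ω₂ = (9.21)(8.45) / (6.24) = 12.47 kg·m².

I₂ ≈ 12.5 kg·m²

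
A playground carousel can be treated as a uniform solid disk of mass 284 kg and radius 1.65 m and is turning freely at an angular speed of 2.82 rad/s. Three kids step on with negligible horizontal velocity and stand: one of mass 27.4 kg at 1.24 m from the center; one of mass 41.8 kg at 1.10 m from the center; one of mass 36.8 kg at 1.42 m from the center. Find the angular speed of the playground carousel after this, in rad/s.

No external torque acts about the center; L_before = L_after.
I_p = ½(284)(1.65)² = 386.6 kg·m².
Added inertia Σmr² = (27.4)(1.24)² + (41.8)(1.10)² + (36.8)(1.42)² = 166.9 kg·m²; I_f = 386.6 + 166.9 = 553.5 kg·m².
ω_f = I_p ω_i / I_f = (386.6)(2.82) / 553.5 = 1.970 rad/s.

ω_f ≈ 1.97 rad/s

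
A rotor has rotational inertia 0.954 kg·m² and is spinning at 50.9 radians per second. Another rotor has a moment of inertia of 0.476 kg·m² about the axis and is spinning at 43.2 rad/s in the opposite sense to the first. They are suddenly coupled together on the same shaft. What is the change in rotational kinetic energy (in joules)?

ΔKE ≈ -1410 J

The coupling torques are internal; angular momentum about the shared axis is conserved.
Taking A's sense as positive: L = (0.9540)(50.9) − (0.4760)(43.2) = 28.00 kg·m²·rad/s.
Combined I = 0.9540 + 0.4760 = 1.430 kg·m².
ω_f = L / I = 28.00 / 1.430 = 19.58 rad/s.
KE_i = ½ΣIω² = 1680 J; KE_f = ½(1.430)(19.58)² = 274.0 J.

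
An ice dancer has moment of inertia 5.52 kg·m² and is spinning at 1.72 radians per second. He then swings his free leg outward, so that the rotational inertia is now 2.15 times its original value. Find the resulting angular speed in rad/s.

ω₂ ≈ 0.800 rad/s

With no external torque about the axis, L is conserved: I₁ω₁ = I₂ω₂.
I₂ = 2.15 × 5.52 = 11.87 kg·m².
ω₂ = I₁ω₁ / I₂ = (5.520)(1.72 rad/s) / (11.87) = 0.8000 rad/s.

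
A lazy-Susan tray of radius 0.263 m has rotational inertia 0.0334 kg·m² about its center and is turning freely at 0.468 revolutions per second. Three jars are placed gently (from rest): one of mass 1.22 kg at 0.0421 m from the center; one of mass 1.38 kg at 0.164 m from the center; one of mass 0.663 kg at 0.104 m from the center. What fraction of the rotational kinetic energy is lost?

fraction ≈ 0.582

No external torque acts about the center; L_before = L_after.
Added inertia Σmr² = (1.22)(0.0421)² + (1.38)(0.164)² + (0.663)(0.104)² = 0.04645 kg·m²; I_f = 0.03340 + 0.04645 = 0.07985 kg·m².
ω_f = I_p ω_i / I_f = (0.03340)(0.468) / 0.07985 = 0.1958 rev/s.
KE_i = ½(0.03340)(2.941 rad/s)² = 0.1444 J; KE_f = ½(0.07985)(1.230)² = 0.06040 J.
Fraction lost = 0.5817.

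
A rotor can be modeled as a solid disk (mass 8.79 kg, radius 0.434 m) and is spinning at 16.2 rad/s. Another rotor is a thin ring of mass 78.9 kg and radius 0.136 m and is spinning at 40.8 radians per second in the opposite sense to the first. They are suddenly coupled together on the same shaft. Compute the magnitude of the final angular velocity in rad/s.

The coupling torques are internal; angular momentum about the shared axis is conserved.
Moments of inertia: I_A = ½(8.79)(0.434)² = 0.8278 kg·m²; I_B = (78.9)(0.136)² = 1.459 kg·m².
Taking A's sense as positive: L = (0.8278)(16.2) − (1.459)(40.8) = -46.13 kg·m²·rad/s.
Combined I = 0.8278 + 1.459 = 2.287 kg·m².
ω_f = L / I = -46.13 / 2.287 = -20.17 rad/s.

|ω_f| ≈ 20.2 rad/s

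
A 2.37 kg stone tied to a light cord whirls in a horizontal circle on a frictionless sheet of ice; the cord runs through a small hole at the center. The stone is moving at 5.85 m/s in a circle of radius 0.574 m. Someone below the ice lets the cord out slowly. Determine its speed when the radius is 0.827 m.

v₂ ≈ 4.06 m/s

Central (radial) force ⇒ zero torque about the center ⇒ m v r is constant.
v₂ = v₁ r₁ / r₂ = (5.85)(0.574) / (0.827) = 4.060 m/s.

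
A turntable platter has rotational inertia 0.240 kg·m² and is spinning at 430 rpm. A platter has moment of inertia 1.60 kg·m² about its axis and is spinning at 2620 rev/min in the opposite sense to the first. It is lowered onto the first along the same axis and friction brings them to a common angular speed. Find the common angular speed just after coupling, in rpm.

|ω_f| ≈ 2220 rpm

The coupling torques are internal; angular momentum about the shared axis is conserved.
Taking A's sense as positive: L = (0.2400)(430) − (1.600)(2620) = -4089 kg·m²·rpm.
Combined I = 0.2400 + 1.600 = 1.840 kg·m².
ω_f = L / I = -4089 / 1.840 = -2222 rpm.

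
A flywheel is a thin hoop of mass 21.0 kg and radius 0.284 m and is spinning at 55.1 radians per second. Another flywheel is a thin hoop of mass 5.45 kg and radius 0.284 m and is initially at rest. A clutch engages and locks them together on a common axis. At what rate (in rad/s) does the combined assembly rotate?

The coupling torques are internal; angular momentum about the shared axis is conserved.
Moments of inertia: I_A = (21.0)(0.284)² = 1.694 kg·m²; I_B = (5.45)(0.284)² = 0.4396 kg·m².
Taking A's sense as positive: L = (1.694)(55.1) = 93.33 kg·m²·rad/s.
Combined I = 1.694 + 0.4396 = 2.133 kg·m².
ω_f = L / I = 93.33 / 2.133 = 43.75 rad/s.

|ω_f| ≈ 43.7 rad/s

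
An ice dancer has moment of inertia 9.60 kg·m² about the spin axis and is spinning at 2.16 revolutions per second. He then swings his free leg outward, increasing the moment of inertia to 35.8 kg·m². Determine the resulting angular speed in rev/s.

ω₂ ≈ 0.579 rev/s

With no external torque about the axis, L is conserved: I₁ω₁ = I₂ω₂.
ω₂ = I₁ω₁ / I₂ = (9.600)(2.16 rev/s) / (35.80) = 0.5792 rev/s.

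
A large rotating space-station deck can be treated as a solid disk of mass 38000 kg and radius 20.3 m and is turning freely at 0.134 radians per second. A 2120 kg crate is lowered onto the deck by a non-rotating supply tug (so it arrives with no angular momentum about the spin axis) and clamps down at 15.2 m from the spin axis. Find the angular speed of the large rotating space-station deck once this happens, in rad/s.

ω_f ≈ 0.126 rad/s

The added mass arrives with no angular momentum about the spin axis, and any external torque about the spin axis is negligible, so the system's angular momentum is conserved.
I_p = ½(38000)(20.3)² = 7.830e+06 kg·m².
Added inertia Σmr² = (2120)(15.2)² = 4.898e+05 kg·m²; I_f = 7.830e+06 + 4.898e+05 = 8.320e+06 kg·m².
ω_f = I_p ω_i / I_f = (7.830e+06)(0.134) / 8.320e+06 = 0.1261 rad/s.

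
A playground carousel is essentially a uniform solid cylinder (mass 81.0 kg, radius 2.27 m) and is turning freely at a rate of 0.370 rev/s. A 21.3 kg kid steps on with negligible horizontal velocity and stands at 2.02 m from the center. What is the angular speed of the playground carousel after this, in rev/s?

No external torque acts about the center; L_before = L_after.
I_p = ½(81.0)(2.27)² = 208.7 kg·m².
Added inertia Σmr² = (21.3)(2.02)² = 86.91 kg·m²; I_f = 208.7 + 86.91 = 295.6 kg·m².
ω_f = I_p ω_i / I_f = (208.7)(0.370) / 295.6 = 0.2612 rev/s.

ω_f ≈ 0.261 rev/s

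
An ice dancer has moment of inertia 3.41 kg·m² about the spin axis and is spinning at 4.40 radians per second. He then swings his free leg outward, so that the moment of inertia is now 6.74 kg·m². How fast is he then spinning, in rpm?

ω₂ ≈ 21.3 rpm

Angular momentum about the spin axis is conserved since the torque about it is zero.
ω₂ = I₁ω₁ / I₂ = (3.410)(4.40 rad/s) / (6.740) = 2.226 rad/s = 21.26 rpm.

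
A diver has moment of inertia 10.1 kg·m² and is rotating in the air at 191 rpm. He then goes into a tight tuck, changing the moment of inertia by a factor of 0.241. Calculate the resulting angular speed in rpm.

ω₂ ≈ 793 rpm

Angular momentum about the spin axis is conserved since the torque about it is zero.
I₂ = 0.241 × 10.1 = 2.434 kg·m².
ω₂ = I₁ω₁ / I₂ = (10.10)(191 rpm) / (2.434) = 792.5 rpm.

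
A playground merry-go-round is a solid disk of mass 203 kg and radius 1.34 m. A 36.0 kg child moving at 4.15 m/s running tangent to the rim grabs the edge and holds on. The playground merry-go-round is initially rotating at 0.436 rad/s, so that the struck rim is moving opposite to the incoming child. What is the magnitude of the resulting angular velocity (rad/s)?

About the axle the impulsive forces during the collision are internal, so angular momentum about that axis is conserved.
I_p = ½(203)(1.34)² = 182.3 kg·m². Taking the sense of the child's angular momentum as positive, L_{child} = m v R = (36.0)(4.15)(1.34) = 200.2 kg·m²/s.
L_i = −I_p ω_p + m v R = −(182.3)(0.436) + 200.2 = 120.7 kg·m²/s.
After sticking, I_f = I_p + m R² = 182.3 + (36.0)(1.34)² = 246.9 kg·m².
ω_f = L_i / I_f = 120.7 / 246.9 = 0.4890 rad/s.

|ω_f| ≈ 0.489 rad/s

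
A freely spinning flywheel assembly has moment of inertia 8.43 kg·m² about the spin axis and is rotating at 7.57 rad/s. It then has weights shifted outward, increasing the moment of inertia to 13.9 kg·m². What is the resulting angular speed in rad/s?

ω₂ ≈ 4.59 rad/s

No external torque acts about the spin axis, so angular momentum is conserved.
ω₂ = I₁ω₁ / I₂ = (8.430)(7.57 rad/s) / (13.90) = 4.591 rad/s.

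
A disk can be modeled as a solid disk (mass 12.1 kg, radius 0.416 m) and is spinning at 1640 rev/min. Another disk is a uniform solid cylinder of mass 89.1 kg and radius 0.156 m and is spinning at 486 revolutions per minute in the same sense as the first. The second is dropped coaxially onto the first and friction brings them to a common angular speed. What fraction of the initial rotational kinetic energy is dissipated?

No external torque acts about the common axis, so total angular momentum is conserved.
Moments of inertia: I_A = ½(12.1)(0.416)² = 1.047 kg·m²; I_B = ½(89.1)(0.156)² = 1.084 kg·m².
Taking A's sense as positive: L = (1.047)(1640) + (1.084)(486) = 2244 kg·m²·rpm.
Combined I = 1.047 + 1.084 = 2.131 kg·m².
ω_f = L / I = 2244 / 2.131 = 1053 rpm.
KE_i = ½ΣIω² = 16840 J; KE_f = ½(2.131)(110.3)² = 12960 J.
Fraction dissipated = (KE_i − KE_f)/KE_i = 0.2309.

fraction ≈ 0.231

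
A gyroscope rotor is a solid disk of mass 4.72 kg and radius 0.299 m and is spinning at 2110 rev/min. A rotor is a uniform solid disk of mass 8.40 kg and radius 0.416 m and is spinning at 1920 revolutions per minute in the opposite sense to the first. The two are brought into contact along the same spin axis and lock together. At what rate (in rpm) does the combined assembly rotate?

|ω_f| ≈ 1010 rpm

No external torque acts about the common axis, so total angular momentum is conserved.
Moments of inertia: I_A = ½(4.72)(0.299)² = 0.2110 kg·m²; I_B = ½(8.40)(0.416)² = 0.7268 kg·m².
Taking A's sense as positive: L = (0.2110)(2110) − (0.7268)(1920) = -950.3 kg·m²·rpm.
Combined I = 0.2110 + 0.7268 = 0.9378 kg·m².
ω_f = L / I = -950.3 / 0.9378 = -1013 rpm.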